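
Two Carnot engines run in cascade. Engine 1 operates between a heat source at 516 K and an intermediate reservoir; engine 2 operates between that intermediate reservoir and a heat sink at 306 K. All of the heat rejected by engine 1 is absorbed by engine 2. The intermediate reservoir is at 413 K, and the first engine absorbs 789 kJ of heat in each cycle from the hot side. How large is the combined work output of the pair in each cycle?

Two reversible stages in series are equivalent to a single Carnot engine between T_H and T_C, so η_total = 1 − T_C/T_H = 1 − 306.00/516.00 = 0.4070.
W_total = η_total · Q_H = 0.4070 × 789 = 321.1 kJ.

W_total ≈ 321.1 kJ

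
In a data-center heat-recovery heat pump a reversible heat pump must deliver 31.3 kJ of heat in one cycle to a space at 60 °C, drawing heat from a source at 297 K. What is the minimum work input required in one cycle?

T_H = 60 °C → 60 + 273.15 = 333.15 K.
For a reversible heat pump, COP_HP = T_H/(T_H − T_C) = 333.15/36.15 = 9.2158.
W = Q_H/COP_HP = 31.3/9.2158 = 3.40 kJ.

W_in ≈ 3.40 kJ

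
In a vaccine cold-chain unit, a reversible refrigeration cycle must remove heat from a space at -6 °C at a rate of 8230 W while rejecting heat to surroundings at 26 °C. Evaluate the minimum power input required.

T_H = 26 °C → 26 + 273.15 = 299.15 K.
T_C = -6 °C → -6 + 273.15 = 267.15 K.
Carnot COP: COP_R = T_C/(T_H − T_C) = 267.15/32.00 = 8.3484.
W = Q_C/COP_R = 8230/8.3484 = 985.8 W.

Ẇ_in ≈ 985.8 W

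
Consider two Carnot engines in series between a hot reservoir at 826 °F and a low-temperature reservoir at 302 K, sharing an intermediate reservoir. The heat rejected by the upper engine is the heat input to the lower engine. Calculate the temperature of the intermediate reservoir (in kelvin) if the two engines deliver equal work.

T_H = 826 °F → (826 − 32) × 5/9 = 441.11 °C = 714.26 K.
For reversible stages Q_m = Q_H·(T_m/T_H). Setting W₁ = Q_H(1 − T_m/T_H) equal to W₂ = Q_m(1 − T_C/T_m) = Q_H·(T_m − T_C)/T_H gives T_H − T_m = T_m − T_C, so T_m = (T_H + T_C)/2 = (714.26 + 302.00)/2 = 508 K.

T_m ≈ 508 K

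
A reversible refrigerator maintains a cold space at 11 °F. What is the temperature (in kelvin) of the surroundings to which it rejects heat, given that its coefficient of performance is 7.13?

T_C = 11 °F → (11 − 32) × 5/9 = -11.67 °C = 261.48 K.
COP_R = T_C/(T_H − T_C) ⇒ T_H = T_C·(1 + 1/COP_R) = 261.48 × (1 + 1/7.13) = 298 K.

T_H ≈ 298 K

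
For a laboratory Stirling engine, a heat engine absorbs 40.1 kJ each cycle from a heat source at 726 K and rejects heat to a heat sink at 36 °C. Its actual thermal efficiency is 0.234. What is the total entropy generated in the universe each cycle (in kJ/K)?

ΔS_univ ≈ 0.0441 kJ/K

T_C = 36 °C → 36 + 273.15 = 309.15 K.
W = η·Q_H = 0.234 × 40.1 = 9.383 kJ, so Q_C = Q_H − W = 30.72 kJ.
Reservoir entropy changes: ΔS_H = −Q_H/T_H = −40.1/726.00 = -0.05523 kJ/K and ΔS_C = +Q_C/T_C = 30.72/309.15 = 0.09936 kJ/K.
ΔS_univ = −Q_H/T_H + Q_C/T_C = 0.0441 kJ/K (> 0, since η = 0.234 < η_Carnot = 0.574).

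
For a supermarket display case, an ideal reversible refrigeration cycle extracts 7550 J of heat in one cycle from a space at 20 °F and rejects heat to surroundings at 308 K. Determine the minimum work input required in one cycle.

T_C = 20 °F → (20 − 32) × 5/9 = -6.67 °C = 266.48 K.
For a reversible refrigerator, COP_R = T_C/(T_H − T_C) = 266.48/41.52 = 6.4187.
W = Q_C/COP_R = 7550/6.4187 = 1176 J.

W_in ≈ 1176 J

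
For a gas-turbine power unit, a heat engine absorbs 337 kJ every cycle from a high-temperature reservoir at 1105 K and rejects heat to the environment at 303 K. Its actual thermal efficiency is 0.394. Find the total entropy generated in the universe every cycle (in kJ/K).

ΔS_univ ≈ 0.3690 kJ/K

W = η·Q_H = 0.394 × 337 = 132.8 kJ, so Q_C = Q_H − W = 204.2 kJ.
The hot reservoir loses entropy Q_H/T_H = 337/1105.00 = 0.3050 kJ/K; the cold reservoir gains Q_C/T_C = 204.2/303.00 = 0.6740 kJ/K.
ΔS_univ = −Q_H/T_H + Q_C/T_C = 0.3690 kJ/K (> 0, since η = 0.394 < η_Carnot = 0.726).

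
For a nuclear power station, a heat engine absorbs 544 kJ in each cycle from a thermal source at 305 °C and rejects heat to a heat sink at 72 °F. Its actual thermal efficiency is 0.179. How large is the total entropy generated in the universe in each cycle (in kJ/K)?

T_H = 305 °C → 305 + 273.15 = 578.15 K.
T_C = 72 °F → (72 − 32) × 5/9 = 22.22 °C = 295.37 K.
W = η·Q_H = 0.179 × 544 = 97.38 kJ, so Q_C = Q_H − W = 446.6 kJ.
Reservoir entropy changes: ΔS_H = −Q_H/T_H = −544/578.15 = -0.9409 kJ/K and ΔS_C = +Q_C/T_C = 446.6/295.37 = 1.512 kJ/K.
ΔS_univ = −Q_H/T_H + Q_C/T_C = 0.571 kJ/K (> 0, since η = 0.179 < η_Carnot = 0.489).

ΔS_univ ≈ 0.571 kJ/K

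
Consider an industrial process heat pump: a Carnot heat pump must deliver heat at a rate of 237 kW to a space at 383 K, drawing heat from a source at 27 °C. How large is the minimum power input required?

Ẇ_in ≈ 51.27 kW

T_C = 27 °C → 27 + 273.15 = 300.15 K.
COP_HP = T_H/(T_H − T_C) = 383.00/82.85 = 4.6228.
W = Q_H/COP_HP = 237/4.6228 = 51.27 kW.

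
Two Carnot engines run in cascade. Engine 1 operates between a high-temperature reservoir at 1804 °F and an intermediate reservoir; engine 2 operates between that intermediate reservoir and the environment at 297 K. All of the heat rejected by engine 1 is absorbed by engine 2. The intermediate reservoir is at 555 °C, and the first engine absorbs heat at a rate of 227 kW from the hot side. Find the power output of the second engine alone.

T_H = 1804 °F → (1804 − 32) × 5/9 = 984.44 °C = 1257.59 K.
T_m = 555 °C → 555 + 273.15 = 828.15 K.
Heat entering the second stage: Q_m = Q_H·(T_m/T_H) = 227 × 828.15/1257.59 = 149.5 kW.
Second-stage efficiency η₂ = 1 − T_C/T_m = 1 − 297.00/828.15 = 0.6414, so W₂ = η₂·Q_m = 95.87 kW.

Ẇ₂ ≈ 95.87 kW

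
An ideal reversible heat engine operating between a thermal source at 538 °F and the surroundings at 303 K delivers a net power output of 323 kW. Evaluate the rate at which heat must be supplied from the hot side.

T_H = 538 °F → (538 − 32) × 5/9 = 281.11 °C = 554.26 K.
Since the cycle is reversible, η = 1 − T_C/T_H = 1 − 303.00/554.26 = 0.4533.
Q_H = W/η = 323/0.4533 = 712.5 kW.

Q̇_H ≈ 712.5 kW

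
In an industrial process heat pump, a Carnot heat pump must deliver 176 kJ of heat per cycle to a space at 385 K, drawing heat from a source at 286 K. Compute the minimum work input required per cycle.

Reversible heating COP: COP_HP = T_H/(T_H − T_C) = 385.00/99.00 = 3.8889.
W = Q_H/COP_HP = 176/3.8889 = 45.3 kJ.

W_in ≈ 45.3 kJ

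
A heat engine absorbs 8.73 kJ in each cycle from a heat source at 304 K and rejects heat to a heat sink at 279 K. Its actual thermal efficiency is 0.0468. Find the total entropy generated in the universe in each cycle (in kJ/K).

W = η·Q_H = 0.0468 × 8.73 = 0.4086 kJ, so Q_C = Q_H − W = 8.321 kJ.
The hot reservoir loses entropy Q_H/T_H = 8.73/304.00 = 0.02872 kJ/K; the cold reservoir gains Q_C/T_C = 8.321/279.00 = 0.02983 kJ/K.
ΔS_univ = −Q_H/T_H + Q_C/T_C = 0.00111 kJ/K (> 0, since η = 0.0468 < η_Carnot = 0.082).

ΔS_univ ≈ 0.00111 kJ/K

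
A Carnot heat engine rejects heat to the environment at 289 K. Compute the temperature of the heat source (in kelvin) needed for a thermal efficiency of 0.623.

From η = 1 − T_C/T_H, solving for T_H gives T_H = T_C/(1 − η) = 289.00/(1 − 0.623) = 766.6 K.

T_H ≈ 766.6 K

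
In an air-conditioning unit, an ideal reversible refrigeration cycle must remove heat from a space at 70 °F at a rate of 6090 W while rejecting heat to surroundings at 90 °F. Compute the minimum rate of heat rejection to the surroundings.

Q̇_H ≈ 6320 W

T_H = 90 °F → (90 − 32) × 5/9 = 32.22 °C = 305.37 K.
T_C = 70 °F → (70 − 32) × 5/9 = 21.11 °C = 294.26 K.
For a reversible cycle Q_H/Q_C = T_H/T_C, so Q_H = Q_C·T_H/T_C = 6090 × 305.37/294.26 = 6320 W.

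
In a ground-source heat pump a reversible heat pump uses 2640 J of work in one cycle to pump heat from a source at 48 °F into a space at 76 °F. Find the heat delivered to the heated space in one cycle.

T_H = 76 °F → (76 − 32) × 5/9 = 24.44 °C = 297.59 K.
T_C = 48 °F → (48 − 32) × 5/9 = 8.89 °C = 282.04 K.
COP_HP = T_H/(T_H − T_C) = 297.59/15.56 = 19.1311.
Q_H = COP_HP · W = 19.1311 × 2640 = 50500 J.

Q_H ≈ 50500 J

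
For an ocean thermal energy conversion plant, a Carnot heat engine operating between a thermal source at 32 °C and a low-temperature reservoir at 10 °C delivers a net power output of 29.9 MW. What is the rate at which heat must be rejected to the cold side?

T_H = 32 °C → 32 + 273.15 = 305.15 K.
T_C = 10 °C → 10 + 273.15 = 283.15 K.
Carnot efficiency: η = 1 − T_C/T_H = 1 − 283.15/305.15 = 0.0721.
Since Q_C/Q_H = T_C/T_H and Q_H = W/η, Q_C = W·T_C/(T_H − T_C) = 29.9 × 283.15/22.00 = 385 MW.

Q̇_C ≈ 385 MW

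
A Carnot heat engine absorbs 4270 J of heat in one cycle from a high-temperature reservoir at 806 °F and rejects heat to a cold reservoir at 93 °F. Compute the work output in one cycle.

W ≈ 2410 J

T_H = 806 °F → (806 − 32) × 5/9 = 430.00 °C = 703.15 K.
T_C = 93 °F → (93 − 32) × 5/9 = 33.89 °C = 307.04 K.
η_rev = 1 − T_C/T_H = 1 − 307.04/703.15 = 0.5633.
W = η·Q_H = 0.5633 × 4270 = 2410 J.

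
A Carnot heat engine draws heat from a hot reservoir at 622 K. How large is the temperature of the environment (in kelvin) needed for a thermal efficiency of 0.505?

T_C ≈ 308 K

From η = 1 − T_C/T_H, T_C = T_H·(1 − η) = 622.00 × (1 − 0.505) = 308 K.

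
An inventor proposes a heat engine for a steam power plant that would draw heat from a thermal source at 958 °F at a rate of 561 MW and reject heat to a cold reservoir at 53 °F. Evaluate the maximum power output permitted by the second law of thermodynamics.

Ẇ_max ≈ 358.1 MW

T_H = 958 °F → (958 − 32) × 5/9 = 514.44 °C = 787.59 K.
T_C = 53 °F → (53 − 32) × 5/9 = 11.67 °C = 284.82 K.
The upper bound on efficiency is η_max = 1 − T_C/T_H = 1 − 284.82/787.59 = 0.6384.
W_max = η_max · Q_H = 0.6384 × 561 = 358.1 MW.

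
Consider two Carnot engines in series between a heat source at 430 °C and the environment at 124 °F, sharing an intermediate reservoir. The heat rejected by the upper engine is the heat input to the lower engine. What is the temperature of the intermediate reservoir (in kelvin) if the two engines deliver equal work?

T_m ≈ 514 K

T_H = 430 °C → 430 + 273.15 = 703.15 K.
T_C = 124 °F → (124 − 32) × 5/9 = 51.11 °C = 324.26 K.
For reversible stages Q_m = Q_H·(T_m/T_H). Setting W₁ = Q_H(1 − T_m/T_H) equal to W₂ = Q_m(1 − T_C/T_m) = Q_H·(T_m − T_C)/T_H gives T_H − T_m = T_m − T_C, so T_m = (T_H + T_C)/2 = (703.15 + 324.26)/2 = 514 K.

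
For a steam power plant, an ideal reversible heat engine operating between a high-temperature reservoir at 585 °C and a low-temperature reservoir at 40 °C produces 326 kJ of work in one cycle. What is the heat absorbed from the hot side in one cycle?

Q_H ≈ 513 kJ

T_H = 585 °C → 585 + 273.15 = 858.15 K.
T_C = 40 °C → 40 + 273.15 = 313.15 K.
Carnot efficiency: η = 1 − T_C/T_H = 1 − 313.15/858.15 = 0.6351.
Q_H = W/η = 326/0.6351 = 513 kJ.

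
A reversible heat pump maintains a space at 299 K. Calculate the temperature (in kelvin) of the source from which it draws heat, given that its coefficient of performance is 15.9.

COP_HP = T_H/(T_H − T_C) ⇒ T_C = T_H·(COP_HP − 1)/COP_HP = 299.00 × (15.9 − 1)/15.9 = 280.2 K.

T_C ≈ 280.2 K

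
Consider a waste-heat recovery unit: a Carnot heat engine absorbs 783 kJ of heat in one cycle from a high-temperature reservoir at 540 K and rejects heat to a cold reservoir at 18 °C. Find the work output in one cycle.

T_C = 18 °C → 18 + 273.15 = 291.15 K.
Since the cycle is reversible, η = 1 − T_C/T_H = 1 − 291.15/540.00 = 0.4608.
W = η·Q_H = 0.4608 × 783 = 361 kJ.

W ≈ 361 kJ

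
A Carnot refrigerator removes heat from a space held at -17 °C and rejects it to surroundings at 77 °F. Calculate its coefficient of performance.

COP_R ≈ 6.10

T_H = 77 °F → (77 − 32) × 5/9 = 25.00 °C = 298.15 K.
T_C = -17 °C → -17 + 273.15 = 256.15 K.
For a reversible refrigerator, COP_R = T_C/(T_H − T_C) = 256.15/(298.15 − 256.15) = 6.10.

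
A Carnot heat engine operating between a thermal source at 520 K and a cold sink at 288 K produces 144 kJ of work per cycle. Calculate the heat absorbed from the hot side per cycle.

Since the cycle is reversible, η = 1 − T_C/T_H = 1 − 288.00/520.00 = 0.4462.
Q_H = W/η = 144/0.4462 = 323 kJ.

Q_H ≈ 323 kJ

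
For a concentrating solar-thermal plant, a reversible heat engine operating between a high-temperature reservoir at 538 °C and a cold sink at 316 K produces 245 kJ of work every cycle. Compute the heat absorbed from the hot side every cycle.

T_H = 538 °C → 538 + 273.15 = 811.15 K.
Since the cycle is reversible, η = 1 − T_C/T_H = 1 − 316.00/811.15 = 0.6104.
Q_H = W/η = 245/0.6104 = 401 kJ.

Q_H ≈ 401 kJ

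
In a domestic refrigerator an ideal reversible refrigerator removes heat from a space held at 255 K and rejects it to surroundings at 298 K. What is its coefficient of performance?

COP_R ≈ 5.930

Carnot COP: COP_R = T_C/(T_H − T_C) = 255.00/(298.00 − 255.00) = 5.930.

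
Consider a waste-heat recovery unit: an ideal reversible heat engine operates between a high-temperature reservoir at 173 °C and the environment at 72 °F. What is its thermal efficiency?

T_H = 173 °C → 173 + 273.15 = 446.15 K.
T_C = 72 °F → (72 − 32) × 5/9 = 22.22 °C = 295.37 K.
Carnot efficiency: η = 1 − T_C/T_H = 1 − 295.37/446.15 = 0.338.

η ≈ 0.338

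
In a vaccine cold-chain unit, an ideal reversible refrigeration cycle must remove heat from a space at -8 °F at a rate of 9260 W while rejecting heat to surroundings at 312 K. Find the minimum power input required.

T_C = -8 °F → (-8 − 32) × 5/9 = -22.22 °C = 250.93 K.
The reversible coefficient of performance is COP_R = T_C/(T_H − T_C) = 250.93/61.07 = 4.1087.
W = Q_C/COP_R = 9260/4.1087 = 2254 W.

Ẇ_in ≈ 2254 W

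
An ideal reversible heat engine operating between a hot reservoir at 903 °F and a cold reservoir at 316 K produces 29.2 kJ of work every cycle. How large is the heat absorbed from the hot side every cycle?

Q_H ≈ 50.1 kJ

T_H = 903 °F → (903 − 32) × 5/9 = 483.89 °C = 757.04 K.
Carnot efficiency: η = 1 − T_C/T_H = 1 − 316.00/757.04 = 0.5826.
Q_H = W/η = 29.2/0.5826 = 50.1 kJ.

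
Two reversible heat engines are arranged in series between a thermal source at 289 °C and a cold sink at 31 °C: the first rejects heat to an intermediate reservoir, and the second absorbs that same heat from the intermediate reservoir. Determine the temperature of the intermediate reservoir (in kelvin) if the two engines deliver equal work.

T_m ≈ 433.1 K

T_H = 289 °C → 289 + 273.15 = 562.15 K.
T_C = 31 °C → 31 + 273.15 = 304.15 K.
For reversible stages Q_m = Q_H·(T_m/T_H). Setting W₁ = Q_H(1 − T_m/T_H) equal to W₂ = Q_m(1 − T_C/T_m) = Q_H·(T_m − T_C)/T_H gives T_H − T_m = T_m − T_C, so T_m = (T_H + T_C)/2 = (562.15 + 304.15)/2 = 433.1 K.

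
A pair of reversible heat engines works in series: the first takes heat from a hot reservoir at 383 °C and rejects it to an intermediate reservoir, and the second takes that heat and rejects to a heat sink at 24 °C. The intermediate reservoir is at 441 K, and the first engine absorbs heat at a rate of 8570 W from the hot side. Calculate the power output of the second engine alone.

T_H = 383 °C → 383 + 273.15 = 656.15 K.
T_C = 24 °C → 24 + 273.15 = 297.15 K.
Heat entering the second stage: Q_m = Q_H·(T_m/T_H) = 8570 × 441.00/656.15 = 5760 W.
Second-stage efficiency η₂ = 1 − T_C/T_m = 1 − 297.15/441.00 = 0.3262, so W₂ = η₂·Q_m = 1879 W.

Ẇ₂ ≈ 1879 W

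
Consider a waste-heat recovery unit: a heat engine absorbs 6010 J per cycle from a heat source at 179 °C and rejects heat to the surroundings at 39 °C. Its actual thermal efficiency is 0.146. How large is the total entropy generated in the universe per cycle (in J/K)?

ΔS_univ ≈ 3.150 J/K

T_H = 179 °C → 179 + 273.15 = 452.15 K.
T_C = 39 °C → 39 + 273.15 = 312.15 K.
W = η·Q_H = 0.146 × 6010 = 877.5 J, so Q_C = Q_H − W = 5133 J.
Entropy balance on the reservoirs: −Q_H/T_H = -13.29 J/K, +Q_C/T_C = 16.44 J/K.
ΔS_univ = −Q_H/T_H + Q_C/T_C = 3.150 J/K (> 0, since η = 0.146 < η_Carnot = 0.310).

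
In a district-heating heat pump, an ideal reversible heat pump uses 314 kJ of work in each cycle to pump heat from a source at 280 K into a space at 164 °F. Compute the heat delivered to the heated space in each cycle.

Q_H ≈ 1636 kJ

T_H = 164 °F → (164 − 32) × 5/9 = 73.33 °C = 346.48 K.
For a reversible heat pump, COP_HP = T_H/(T_H − T_C) = 346.48/66.48 = 5.2116.
Q_H = COP_HP · W = 5.2116 × 314 = 1636 kJ.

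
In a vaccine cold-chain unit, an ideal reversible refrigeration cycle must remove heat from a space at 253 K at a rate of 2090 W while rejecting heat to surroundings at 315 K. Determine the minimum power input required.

Ẇ_in ≈ 512 W

For a reversible refrigerator, COP_R = T_C/(T_H − T_C) = 253.00/62.00 = 4.0806.
W = Q_C/COP_R = 2090/4.0806 = 512 W.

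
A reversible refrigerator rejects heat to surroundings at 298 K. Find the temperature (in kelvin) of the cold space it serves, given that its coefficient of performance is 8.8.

T_C ≈ 268 K

COP_R = T_C/(T_H − T_C) ⇒ T_C = T_H·COP_R/(1 + COP_R) = 298.00 × 8.8/(1 + 8.8) = 268 K.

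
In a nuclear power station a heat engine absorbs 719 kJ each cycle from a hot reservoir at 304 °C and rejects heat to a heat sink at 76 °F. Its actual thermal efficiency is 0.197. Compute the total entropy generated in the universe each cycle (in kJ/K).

T_H = 304 °C → 304 + 273.15 = 577.15 K.
T_C = 76 °F → (76 − 32) × 5/9 = 24.44 °C = 297.59 K.
W = η·Q_H = 0.197 × 719 = 141.6 kJ, so Q_C = Q_H − W = 577.4 kJ.
Entropy balance on the reservoirs: −Q_H/T_H = -1.246 kJ/K, +Q_C/T_C = 1.940 kJ/K.
ΔS_univ = −Q_H/T_H + Q_C/T_C = 0.6943 kJ/K (> 0, since η = 0.197 < η_Carnot = 0.484).

ΔS_univ ≈ 0.6943 kJ/K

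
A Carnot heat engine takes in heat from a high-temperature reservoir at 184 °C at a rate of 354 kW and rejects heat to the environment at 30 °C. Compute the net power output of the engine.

Ẇ ≈ 119.3 kW

T_H = 184 °C → 184 + 273.15 = 457.15 K.
T_C = 30 °C → 30 + 273.15 = 303.15 K.
For a reversible engine, η = 1 − T_C/T_H = 1 − 303.15/457.15 = 0.3369.
W = η·Q_H = 0.3369 × 354 = 119.3 kW.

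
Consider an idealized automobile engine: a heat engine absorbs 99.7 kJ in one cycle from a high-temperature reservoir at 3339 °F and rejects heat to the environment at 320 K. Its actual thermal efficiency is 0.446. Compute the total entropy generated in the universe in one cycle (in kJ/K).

ΔS_univ ≈ 0.125 kJ/K

T_H = 3339 °F → (3339 − 32) × 5/9 = 1837.22 °C = 2110.37 K.
W = η·Q_H = 0.446 × 99.7 = 44.47 kJ, so Q_C = Q_H − W = 55.23 kJ.
Reservoir entropy changes: ΔS_H = −Q_H/T_H = −99.7/2110.37 = -0.04724 kJ/K and ΔS_C = +Q_C/T_C = 55.23/320.00 = 0.1726 kJ/K.
ΔS_univ = −Q_H/T_H + Q_C/T_C = 0.125 kJ/K (> 0, since η = 0.446 < η_Carnot = 0.848).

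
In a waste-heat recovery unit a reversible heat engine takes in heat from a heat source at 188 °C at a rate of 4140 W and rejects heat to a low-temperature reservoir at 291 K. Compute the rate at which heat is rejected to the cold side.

Q̇_C ≈ 2610 W

T_H = 188 °C → 188 + 273.15 = 461.15 K.
η_rev = 1 − T_C/T_H = 1 − 291.00/461.15 = 0.3690.
For a reversible cycle Q_C/Q_H = T_C/T_H, so Q_C = 4140 × 291.00/461.15 = 2610 W.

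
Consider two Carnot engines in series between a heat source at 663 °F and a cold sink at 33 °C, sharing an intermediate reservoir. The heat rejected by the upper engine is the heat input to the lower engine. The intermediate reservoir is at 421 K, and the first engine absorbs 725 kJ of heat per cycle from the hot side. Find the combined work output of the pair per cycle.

T_H = 663 °F → (663 − 32) × 5/9 = 350.56 °C = 623.71 K.
T_C = 33 °C → 33 + 273.15 = 306.15 K.
Two reversible stages in series are equivalent to a single Carnot engine between T_H and T_C, so η_total = 1 − T_C/T_H = 1 − 306.15/623.71 = 0.5091.
W_total = η_total · Q_H = 0.5091 × 725 = 369 kJ.

W_total ≈ 369 kJ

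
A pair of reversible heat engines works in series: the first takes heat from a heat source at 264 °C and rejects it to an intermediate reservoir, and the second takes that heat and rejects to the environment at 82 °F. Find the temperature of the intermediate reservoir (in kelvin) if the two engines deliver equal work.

T_m ≈ 419 K

T_H = 264 °C → 264 + 273.15 = 537.15 K.
T_C = 82 °F → (82 − 32) × 5/9 = 27.78 °C = 300.93 K.
For reversible stages Q_m = Q_H·(T_m/T_H). Setting W₁ = Q_H(1 − T_m/T_H) equal to W₂ = Q_m(1 − T_C/T_m) = Q_H·(T_m − T_C)/T_H gives T_H − T_m = T_m − T_C, so T_m = (T_H + T_C)/2 = (537.15 + 300.93)/2 = 419 K.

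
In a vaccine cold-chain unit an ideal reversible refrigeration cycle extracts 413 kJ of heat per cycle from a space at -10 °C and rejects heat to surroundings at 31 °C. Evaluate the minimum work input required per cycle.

T_H = 31 °C → 31 + 273.15 = 304.15 K.
T_C = -10 °C → -10 + 273.15 = 263.15 K.
Carnot COP: COP_R = T_C/(T_H − T_C) = 263.15/41.00 = 6.4183.
W = Q_C/COP_R = 413/6.4183 = 64.35 kJ.

W_in ≈ 64.35 kJ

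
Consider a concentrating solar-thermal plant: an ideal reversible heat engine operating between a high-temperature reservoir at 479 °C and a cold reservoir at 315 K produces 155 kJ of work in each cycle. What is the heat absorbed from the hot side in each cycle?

Q_H ≈ 266.7 kJ

T_H = 479 °C → 479 + 273.15 = 752.15 K.
Since the cycle is reversible, η = 1 − T_C/T_H = 1 − 315.00/752.15 = 0.5812.
Q_H = W/η = 155/0.5812 = 266.7 kJ.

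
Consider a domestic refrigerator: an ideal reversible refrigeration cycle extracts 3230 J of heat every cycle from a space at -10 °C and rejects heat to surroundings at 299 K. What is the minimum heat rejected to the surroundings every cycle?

T_C = -10 °C → -10 + 273.15 = 263.15 K.
For a reversible cycle Q_H/Q_C = T_H/T_C, so Q_H = Q_C·T_H/T_C = 3230 × 299.00/263.15 = 3670 J.

Q_H ≈ 3670 J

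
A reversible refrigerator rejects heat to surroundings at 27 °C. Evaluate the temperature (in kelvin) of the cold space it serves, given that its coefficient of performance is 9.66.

T_H = 27 °C → 27 + 273.15 = 300.15 K.
COP_R = T_C/(T_H − T_C) ⇒ T_C = T_H·COP_R/(1 + COP_R) = 300.15 × 9.66/(1 + 9.66) = 272 K.

T_C ≈ 272 K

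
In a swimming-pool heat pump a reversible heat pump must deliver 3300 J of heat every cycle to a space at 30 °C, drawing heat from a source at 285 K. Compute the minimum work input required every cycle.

W_in ≈ 198 J

T_H = 30 °C → 30 + 273.15 = 303.15 K.
COP_HP = T_H/(T_H − T_C) = 303.15/18.15 = 16.7025.
W = Q_H/COP_HP = 3300/16.7025 = 198 J.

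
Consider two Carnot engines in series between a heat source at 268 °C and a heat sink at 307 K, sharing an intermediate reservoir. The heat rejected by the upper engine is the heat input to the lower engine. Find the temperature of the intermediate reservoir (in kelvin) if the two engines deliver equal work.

T_m ≈ 424 K

T_H = 268 °C → 268 + 273.15 = 541.15 K.
For reversible stages Q_m = Q_H·(T_m/T_H). Setting W₁ = Q_H(1 − T_m/T_H) equal to W₂ = Q_m(1 − T_C/T_m) = Q_H·(T_m − T_C)/T_H gives T_H − T_m = T_m − T_C, so T_m = (T_H + T_C)/2 = (541.15 + 307.00)/2 = 424 K.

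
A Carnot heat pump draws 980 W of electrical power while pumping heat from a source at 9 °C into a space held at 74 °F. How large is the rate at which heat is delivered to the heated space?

T_H = 74 °F → (74 − 32) × 5/9 = 23.33 °C = 296.48 K.
T_C = 9 °C → 9 + 273.15 = 282.15 K.
COP_HP = T_H/(T_H − T_C) = 296.48/14.33 = 20.6849.
Q_H = COP_HP · W = 20.6849 × 980 = 20300 W.

Q̇_H ≈ 20300 W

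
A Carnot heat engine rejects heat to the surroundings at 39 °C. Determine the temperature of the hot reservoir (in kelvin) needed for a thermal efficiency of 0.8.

T_H ≈ 1560 K

T_C = 39 °C → 39 + 273.15 = 312.15 K.
From η = 1 − T_C/T_H, solving for T_H gives T_H = T_C/(1 − η) = 312.15/(1 − 0.8) = 1560 K.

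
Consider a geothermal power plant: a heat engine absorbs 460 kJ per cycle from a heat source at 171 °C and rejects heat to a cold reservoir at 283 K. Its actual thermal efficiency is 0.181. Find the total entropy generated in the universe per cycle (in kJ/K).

T_H = 171 °C → 171 + 273.15 = 444.15 K.
W = η·Q_H = 0.181 × 460 = 83.26 kJ, so Q_C = Q_H − W = 376.7 kJ.
Entropy balance on the reservoirs: −Q_H/T_H = -1.036 kJ/K, +Q_C/T_C = 1.331 kJ/K.
ΔS_univ = −Q_H/T_H + Q_C/T_C = 0.296 kJ/K (> 0, since η = 0.181 < η_Carnot = 0.363).

ΔS_univ ≈ 0.296 kJ/K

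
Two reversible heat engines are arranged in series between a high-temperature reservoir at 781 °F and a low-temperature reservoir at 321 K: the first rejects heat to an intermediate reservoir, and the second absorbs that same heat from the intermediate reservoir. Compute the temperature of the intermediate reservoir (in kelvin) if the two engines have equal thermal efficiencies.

T_H = 781 °F → (781 − 32) × 5/9 = 416.11 °C = 689.26 K.
Equal efficiencies require 1 − T_m/T_H = 1 − T_C/T_m, i.e. T_m/T_H = T_C/T_m, so T_m = √(T_H·T_C) = √(689.26 × 321.00) = 470.4 K.

T_m ≈ 470.4 K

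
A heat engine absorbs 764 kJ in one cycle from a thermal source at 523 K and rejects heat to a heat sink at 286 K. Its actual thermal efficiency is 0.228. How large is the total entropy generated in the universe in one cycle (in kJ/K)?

W = η·Q_H = 0.228 × 764 = 174.2 kJ, so Q_C = Q_H − W = 589.8 kJ.
Reservoir entropy changes: ΔS_H = −Q_H/T_H = −764/523.00 = -1.461 kJ/K and ΔS_C = +Q_C/T_C = 589.8/286.00 = 2.062 kJ/K.
ΔS_univ = −Q_H/T_H + Q_C/T_C = 0.601 kJ/K (> 0, since η = 0.228 < η_Carnot = 0.453).

ΔS_univ ≈ 0.601 kJ/K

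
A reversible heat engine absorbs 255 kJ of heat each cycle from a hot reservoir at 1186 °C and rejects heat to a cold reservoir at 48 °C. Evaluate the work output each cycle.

W ≈ 198.9 kJ

T_H = 1186 °C → 1186 + 273.15 = 1459.15 K.
T_C = 48 °C → 48 + 273.15 = 321.15 K.
Since the cycle is reversible, η = 1 − T_C/T_H = 1 − 321.15/1459.15 = 0.7799.
W = η·Q_H = 0.7799 × 255 = 198.9 kJ.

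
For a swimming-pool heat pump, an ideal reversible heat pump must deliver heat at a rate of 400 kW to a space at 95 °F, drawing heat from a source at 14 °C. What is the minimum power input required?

Ẇ_in ≈ 27.3 kW

T_H = 95 °F → (95 − 32) × 5/9 = 35.00 °C = 308.15 K.
T_C = 14 °C → 14 + 273.15 = 287.15 K.
The Carnot heat-pump COP is COP_HP = T_H/(T_H − T_C) = 308.15/21.00 = 14.6738.
W = Q_H/COP_HP = 400/14.6738 = 27.3 kW.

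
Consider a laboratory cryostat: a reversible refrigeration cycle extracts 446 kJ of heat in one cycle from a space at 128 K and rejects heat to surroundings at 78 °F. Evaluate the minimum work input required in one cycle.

T_H = 78 °F → (78 − 32) × 5/9 = 25.56 °C = 298.71 K.
The reversible coefficient of performance is COP_R = T_C/(T_H − T_C) = 128.00/170.71 = 0.7498.
W = Q_C/COP_R = 446/0.7498 = 594.8 kJ.

W_in ≈ 594.8 kJ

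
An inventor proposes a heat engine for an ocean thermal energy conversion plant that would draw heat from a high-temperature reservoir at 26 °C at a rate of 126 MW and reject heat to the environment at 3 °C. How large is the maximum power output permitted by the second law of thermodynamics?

Ẇ_max ≈ 9.69 MW

T_H = 26 °C → 26 + 273.15 = 299.15 K.
T_C = 3 °C → 3 + 273.15 = 276.15 K.
The second-law ceiling is the Carnot efficiency, η_max = 1 − T_C/T_H = 1 − 276.15/299.15 = 0.0769.
W_max = η_max · Q_H = 0.0769 × 126 = 9.69 MW.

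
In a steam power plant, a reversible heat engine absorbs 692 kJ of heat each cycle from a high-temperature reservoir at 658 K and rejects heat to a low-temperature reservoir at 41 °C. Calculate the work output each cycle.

T_C = 41 °C → 41 + 273.15 = 314.15 K.
For a reversible engine, η = 1 − T_C/T_H = 1 − 314.15/658.00 = 0.5226.
W = η·Q_H = 0.5226 × 692 = 361.6 kJ.

W ≈ 361.6 kJ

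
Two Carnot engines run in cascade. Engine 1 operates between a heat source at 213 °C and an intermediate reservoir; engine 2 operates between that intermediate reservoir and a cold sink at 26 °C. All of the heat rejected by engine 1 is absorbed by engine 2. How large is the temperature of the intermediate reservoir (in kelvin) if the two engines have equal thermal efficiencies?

T_H = 213 °C → 213 + 273.15 = 486.15 K.
T_C = 26 °C → 26 + 273.15 = 299.15 K.
Equal efficiencies require 1 − T_m/T_H = 1 − T_C/T_m, i.e. T_m/T_H = T_C/T_m, so T_m = √(T_H·T_C) = √(486.15 × 299.15) = 381 K.

T_m ≈ 381 K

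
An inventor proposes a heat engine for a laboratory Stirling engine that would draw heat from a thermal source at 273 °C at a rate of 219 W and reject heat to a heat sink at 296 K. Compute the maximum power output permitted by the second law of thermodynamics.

T_H = 273 °C → 273 + 273.15 = 546.15 K.
No engine can exceed the Carnot limit: η_max = 1 − T_C/T_H = 1 − 296.00/546.15 = 0.4580.
W_max = η_max · Q_H = 0.4580 × 219 = 100 W.

Ẇ_max ≈ 100 W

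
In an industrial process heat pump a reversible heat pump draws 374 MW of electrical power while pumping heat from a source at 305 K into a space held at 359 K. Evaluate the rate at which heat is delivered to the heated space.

The Carnot heat-pump COP is COP_HP = T_H/(T_H − T_C) = 359.00/54.00 = 6.6481.
Q_H = COP_HP · W = 6.6481 × 374 = 2490 MW.

Q̇_H ≈ 2490 MW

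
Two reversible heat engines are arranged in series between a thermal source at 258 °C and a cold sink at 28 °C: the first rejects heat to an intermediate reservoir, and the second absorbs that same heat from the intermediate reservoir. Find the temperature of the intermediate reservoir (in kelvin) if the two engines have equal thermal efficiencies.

T_m ≈ 400 K

T_H = 258 °C → 258 + 273.15 = 531.15 K.
T_C = 28 °C → 28 + 273.15 = 301.15 K.
Equal efficiencies require 1 − T_m/T_H = 1 − T_C/T_m, i.e. T_m/T_H = T_C/T_m, so T_m = √(T_H·T_C) = √(531.15 × 301.15) = 400 K.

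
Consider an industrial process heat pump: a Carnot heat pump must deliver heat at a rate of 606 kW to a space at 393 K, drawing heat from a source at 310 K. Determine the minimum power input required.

Ẇ_in ≈ 128 kW

The Carnot heat-pump COP is COP_HP = T_H/(T_H − T_C) = 393.00/83.00 = 4.7349.
W = Q_H/COP_HP = 606/4.7349 = 128 kW.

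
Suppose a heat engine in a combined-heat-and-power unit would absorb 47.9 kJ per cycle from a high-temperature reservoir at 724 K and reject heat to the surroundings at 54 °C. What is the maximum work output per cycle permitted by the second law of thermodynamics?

W_max ≈ 26.26 kJ

T_C = 54 °C → 54 + 273.15 = 327.15 K.
The upper bound on efficiency is η_max = 1 − T_C/T_H = 1 − 327.15/724.00 = 0.5481.
W_max = η_max · Q_H = 0.5481 × 47.9 = 26.26 kJ.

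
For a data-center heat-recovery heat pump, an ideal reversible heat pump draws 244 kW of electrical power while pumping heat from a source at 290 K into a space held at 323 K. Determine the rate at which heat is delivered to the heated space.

Q̇_H ≈ 2390 kW

For a reversible heat pump, COP_HP = T_H/(T_H − T_C) = 323.00/33.00 = 9.7879.
Q_H = COP_HP · W = 9.7879 × 244 = 2390 kW.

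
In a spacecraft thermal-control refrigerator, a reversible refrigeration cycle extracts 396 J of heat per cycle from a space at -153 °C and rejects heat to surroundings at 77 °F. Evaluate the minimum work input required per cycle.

W_in ≈ 587 J

T_H = 77 °F → (77 − 32) × 5/9 = 25.00 °C = 298.15 K.
T_C = -153 °C → -153 + 273.15 = 120.15 K.
COP_R = T_C/(T_H − T_C) = 120.15/178.00 = 0.6750.
W = Q_C/COP_R = 396/0.6750 = 587 J.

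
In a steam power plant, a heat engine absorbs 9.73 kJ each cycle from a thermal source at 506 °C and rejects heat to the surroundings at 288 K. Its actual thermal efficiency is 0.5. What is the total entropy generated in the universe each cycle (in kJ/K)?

ΔS_univ ≈ 0.00440 kJ/K

T_H = 506 °C → 506 + 273.15 = 779.15 K.
W = η·Q_H = 0.5 × 9.73 = 4.865 kJ, so Q_C = Q_H − W = 4.865 kJ.
The hot reservoir loses entropy Q_H/T_H = 9.73/779.15 = 0.01249 kJ/K; the cold reservoir gains Q_C/T_C = 4.865/288.00 = 0.01689 kJ/K.
ΔS_univ = −Q_H/T_H + Q_C/T_C = 0.00440 kJ/K (> 0, since η = 0.5 < η_Carnot = 0.630).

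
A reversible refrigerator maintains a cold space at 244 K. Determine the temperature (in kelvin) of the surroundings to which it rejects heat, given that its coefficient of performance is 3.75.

T_H ≈ 309.1 K

COP_R = T_C/(T_H − T_C) ⇒ T_H = T_C·(1 + 1/COP_R) = 244.00 × (1 + 1/3.75) = 309.1 K.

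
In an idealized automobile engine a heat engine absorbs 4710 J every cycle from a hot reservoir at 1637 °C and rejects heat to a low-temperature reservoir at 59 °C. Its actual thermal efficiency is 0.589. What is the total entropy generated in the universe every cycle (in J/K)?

ΔS_univ ≈ 3.362 J/K

T_H = 1637 °C → 1637 + 273.15 = 1910.15 K.
T_C = 59 °C → 59 + 273.15 = 332.15 K.
W = η·Q_H = 0.589 × 4710 = 2774 J, so Q_C = Q_H − W = 1936 J.
The hot reservoir loses entropy Q_H/T_H = 4710/1910.15 = 2.466 J/K; the cold reservoir gains Q_C/T_C = 1936/332.15 = 5.828 J/K.
ΔS_univ = −Q_H/T_H + Q_C/T_C = 3.362 J/K (> 0, since η = 0.589 < η_Carnot = 0.826).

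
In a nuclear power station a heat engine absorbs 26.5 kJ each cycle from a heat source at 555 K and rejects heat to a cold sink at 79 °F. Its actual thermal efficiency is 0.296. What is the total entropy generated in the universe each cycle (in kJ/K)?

T_C = 79 °F → (79 − 32) × 5/9 = 26.11 °C = 299.26 K.
W = η·Q_H = 0.296 × 26.5 = 7.844 kJ, so Q_C = Q_H − W = 18.66 kJ.
The hot reservoir loses entropy Q_H/T_H = 26.5/555.00 = 0.04775 kJ/K; the cold reservoir gains Q_C/T_C = 18.66/299.26 = 0.06234 kJ/K.
ΔS_univ = −Q_H/T_H + Q_C/T_C = 0.01459 kJ/K (> 0, since η = 0.296 < η_Carnot = 0.461).

ΔS_univ ≈ 0.01459 kJ/K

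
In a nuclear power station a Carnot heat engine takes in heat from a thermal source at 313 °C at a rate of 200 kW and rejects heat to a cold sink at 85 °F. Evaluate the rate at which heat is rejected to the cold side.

T_H = 313 °C → 313 + 273.15 = 586.15 K.
T_C = 85 °F → (85 − 32) × 5/9 = 29.44 °C = 302.59 K.
Since the cycle is reversible, η = 1 − T_C/T_H = 1 − 302.59/586.15 = 0.4838.
For a reversible cycle Q_C/Q_H = T_C/T_H, so Q_C = 200 × 302.59/586.15 = 103 kW.

Q̇_C ≈ 103 kW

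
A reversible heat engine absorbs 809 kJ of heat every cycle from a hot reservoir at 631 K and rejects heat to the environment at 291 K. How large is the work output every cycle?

W ≈ 436 kJ

Since the cycle is reversible, η = 1 − T_C/T_H = 1 − 291.00/631.00 = 0.5388.
W = η·Q_H = 0.5388 × 809 = 436 kJ.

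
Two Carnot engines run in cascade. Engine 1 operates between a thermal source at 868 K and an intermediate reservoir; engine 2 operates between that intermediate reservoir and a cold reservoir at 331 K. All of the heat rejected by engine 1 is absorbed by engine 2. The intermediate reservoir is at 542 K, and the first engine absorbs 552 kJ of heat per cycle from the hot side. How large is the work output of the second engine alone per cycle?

Heat entering the second stage: Q_m = Q_H·(T_m/T_H) = 552 × 542.00/868.00 = 345 kJ.
Second-stage efficiency η₂ = 1 − T_C/T_m = 1 − 331.00/542.00 = 0.3893, so W₂ = η₂·Q_m = 134 kJ.

W₂ ≈ 134 kJ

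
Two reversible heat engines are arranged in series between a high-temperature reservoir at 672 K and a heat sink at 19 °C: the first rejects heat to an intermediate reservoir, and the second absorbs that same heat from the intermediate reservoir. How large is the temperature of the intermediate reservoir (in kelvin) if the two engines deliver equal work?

T_m ≈ 482.1 K

T_C = 19 °C → 19 + 273.15 = 292.15 K.
For reversible stages Q_m = Q_H·(T_m/T_H). Setting W₁ = Q_H(1 − T_m/T_H) equal to W₂ = Q_m(1 − T_C/T_m) = Q_H·(T_m − T_C)/T_H gives T_H − T_m = T_m − T_C, so T_m = (T_H + T_C)/2 = (672.00 + 292.15)/2 = 482.1 K.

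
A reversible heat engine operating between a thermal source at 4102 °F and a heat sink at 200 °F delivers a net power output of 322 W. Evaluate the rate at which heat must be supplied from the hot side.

Q̇_H ≈ 376.4 W

T_H = 4102 °F → (4102 − 32) × 5/9 = 2261.11 °C = 2534.26 K.
T_C = 200 °F → (200 − 32) × 5/9 = 93.33 °C = 366.48 K.
For a reversible engine, η = 1 − T_C/T_H = 1 − 366.48/2534.26 = 0.8554.
Q_H = W/η = 322/0.8554 = 376.4 W.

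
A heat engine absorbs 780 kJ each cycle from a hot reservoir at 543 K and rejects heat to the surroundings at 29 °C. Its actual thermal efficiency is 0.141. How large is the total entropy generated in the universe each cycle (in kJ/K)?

T_C = 29 °C → 29 + 273.15 = 302.15 K.
W = η·Q_H = 0.141 × 780 = 110.0 kJ, so Q_C = Q_H − W = 670.0 kJ.
The hot reservoir loses entropy Q_H/T_H = 780/543.00 = 1.436 kJ/K; the cold reservoir gains Q_C/T_C = 670.0/302.15 = 2.218 kJ/K.
ΔS_univ = −Q_H/T_H + Q_C/T_C = 0.781 kJ/K (> 0, since η = 0.141 < η_Carnot = 0.444).

ΔS_univ ≈ 0.781 kJ/K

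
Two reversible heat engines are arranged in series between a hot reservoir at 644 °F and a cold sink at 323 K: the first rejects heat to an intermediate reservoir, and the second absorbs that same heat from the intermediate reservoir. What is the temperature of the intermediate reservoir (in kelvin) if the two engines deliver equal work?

T_H = 644 °F → (644 − 32) × 5/9 = 340.00 °C = 613.15 K.
For reversible stages Q_m = Q_H·(T_m/T_H). Setting W₁ = Q_H(1 − T_m/T_H) equal to W₂ = Q_m(1 − T_C/T_m) = Q_H·(T_m − T_C)/T_H gives T_H − T_m = T_m − T_C, so T_m = (T_H + T_C)/2 = (613.15 + 323.00)/2 = 468.1 K.

T_m ≈ 468.1 K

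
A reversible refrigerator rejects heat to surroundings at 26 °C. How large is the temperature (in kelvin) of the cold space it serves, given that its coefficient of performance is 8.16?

T_C ≈ 266.5 K

T_H = 26 °C → 26 + 273.15 = 299.15 K.
COP_R = T_C/(T_H − T_C) ⇒ T_C = T_H·COP_R/(1 + COP_R) = 299.15 × 8.16/(1 + 8.16) = 266.5 K.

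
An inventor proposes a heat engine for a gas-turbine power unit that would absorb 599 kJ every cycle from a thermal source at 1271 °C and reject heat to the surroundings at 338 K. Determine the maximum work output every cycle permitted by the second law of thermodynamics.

W_max ≈ 468 kJ

T_H = 1271 °C → 1271 + 273.15 = 1544.15 K.
No engine can exceed the Carnot limit: η_max = 1 − T_C/T_H = 1 − 338.00/1544.15 = 0.7811.
W_max = η_max · Q_H = 0.7811 × 599 = 468 kJ.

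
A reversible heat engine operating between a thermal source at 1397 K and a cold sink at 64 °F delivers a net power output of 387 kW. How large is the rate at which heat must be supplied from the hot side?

Q̇_H ≈ 489 kW

T_C = 64 °F → (64 − 32) × 5/9 = 17.78 °C = 290.93 K.
For a reversible engine, η = 1 − T_C/T_H = 1 − 290.93/1397.00 = 0.7917.
Q_H = W/η = 387/0.7917 = 489 kW.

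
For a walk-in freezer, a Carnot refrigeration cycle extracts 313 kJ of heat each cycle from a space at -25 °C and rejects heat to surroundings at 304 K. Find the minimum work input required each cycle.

T_C = -25 °C → -25 + 273.15 = 248.15 K.
For a reversible refrigerator, COP_R = T_C/(T_H − T_C) = 248.15/55.85 = 4.4432.
W = Q_C/COP_R = 313/4.4432 = 70.45 kJ.

W_in ≈ 70.45 kJ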